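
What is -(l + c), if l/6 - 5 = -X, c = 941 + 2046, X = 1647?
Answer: 6865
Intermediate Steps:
c = 2987
l = -9852 (l = 30 + 6*(-1*1647) = 30 + 6*(-1647) = 30 - 9882 = -9852)
-(l + c) = -(-9852 + 2987) = -1*(-6865) = 6865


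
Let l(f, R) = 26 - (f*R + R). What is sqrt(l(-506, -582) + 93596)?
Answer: 4*I*sqrt(12518) ≈ 447.54*I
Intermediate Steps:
l(f, R) = 26 - R - R*f (l(f, R) = 26 - (R*f + R) = 26 - (R + R*f) = 26 + (-R - R*f) = 26 - R - R*f)
sqrt(l(-506, -582) + 93596) = sqrt((26 - 1*(-582) - 1*(-582)*(-506)) + 93596) = sqrt((26 + 582 - 294492) + 93596) = sqrt(-293884 + 93596) = sqrt(-200288) = 4*I*sqrt(12518)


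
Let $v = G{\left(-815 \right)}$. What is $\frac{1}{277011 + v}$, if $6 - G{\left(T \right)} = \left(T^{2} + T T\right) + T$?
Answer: $- \frac{1}{1050618} \approx -9.5182 \cdot 10^{-7}$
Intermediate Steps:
$G{\left(T \right)} = 6 - T - 2 T^{2}$ ($G{\left(T \right)} = 6 - \left(\left(T^{2} + T T\right) + T\right) = 6 - \left(\left(T^{2} + T^{2}\right) + T\right) = 6 - \left(2 T^{2} + T\right) = 6 - \left(T + 2 T^{2}\right) = 6 - T - 2 T^{2}$)
$v = -1327629$ ($v = 6 - -815 - 2 \left(-815\right)^{2} = 6 + 815 - 1328450 = -1327629$)
$\frac{1}{277011 + v} = \frac{1}{277011 - 1327629} = \frac{1}{-1050618} = - \frac{1}{1050618}$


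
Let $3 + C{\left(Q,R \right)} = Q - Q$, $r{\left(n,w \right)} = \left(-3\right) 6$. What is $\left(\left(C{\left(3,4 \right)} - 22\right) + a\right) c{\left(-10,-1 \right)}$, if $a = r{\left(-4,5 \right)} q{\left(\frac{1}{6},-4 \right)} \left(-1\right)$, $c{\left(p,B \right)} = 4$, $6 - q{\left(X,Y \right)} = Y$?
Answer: $620$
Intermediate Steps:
$q{\left(X,Y \right)} = 6 - Y$
$r{\left(n,w \right)} = -18$
$C{\left(Q,R \right)} = -3$ ($C{\left(Q,R \right)} = -3 + \left(Q - Q\right) = -3 + 0 = -3$)
$a = 180$ ($a = - 18 \left(6 - -4\right) \left(-1\right) = - 18 \left(6 + 4\right) \left(-1\right) = \left(-18\right) 10 \left(-1\right) = \left(-180\right) \left(-1\right) = 180$)
$\left(\left(C{\left(3,4 \right)} - 22\right) + a\right) c{\left(-10,-1 \right)} = \left(\left(-3 - 22\right) + 180\right) 4 = \left(-25 + 180\right) 4 = 155 \cdot 4 = 620$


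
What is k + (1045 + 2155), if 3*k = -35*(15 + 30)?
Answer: 2675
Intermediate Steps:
k = -525 (k = (-35*(15 + 30))/3 = (-35*45)/3 = (⅓)*(-1575) = -525)
k + (1045 + 2155) = -525 + (1045 + 2155) = -525 + 3200 = 2675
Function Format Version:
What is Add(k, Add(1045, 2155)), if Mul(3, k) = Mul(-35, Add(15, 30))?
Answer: 2675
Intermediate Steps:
k = -525 (k = Mul(Rational(1, 3), Mul(-35, Add(15, 30))) = Mul(Rational(1, 3), Mul(-35, 45)) = Mul(Rational(1, 3), -1575) = -525)
Add(k, Add(1045, 2155)) = Add(-525, Add(1045, 2155)) = Add(-525, 3200) = 2675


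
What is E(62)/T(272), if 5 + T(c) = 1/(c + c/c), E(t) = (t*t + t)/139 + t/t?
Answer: -1104285/189596 ≈ -5.8244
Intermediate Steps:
E(t) = 1 + t/139 + t²/139 (E(t) = (t² + t)*(1/139) + 1 = (t + t²)*(1/139) + 1 = (t/139 + t²/139) + 1 = 1 + t/139 + t²/139)
T(c) = -5 + 1/(1 + c) (T(c) = -5 + 1/(c + c/c) = -5 + 1/(c + 1) = -5 + 1/(1 + c))
E(62)/T(272) = (1 + (1/139)*62 + (1/139)*62²)/(((-4 - 5*272)/(1 + 272))) = (1 + 62/139 + (1/139)*3844)/(((-4 - 1360)/273)) = (1 + 62/139 + 3844/139)/(((1/273)*(-1364))) = 4045/(139*(-1364/273)) = (4045/139)*(-273/1364) = -1104285/189596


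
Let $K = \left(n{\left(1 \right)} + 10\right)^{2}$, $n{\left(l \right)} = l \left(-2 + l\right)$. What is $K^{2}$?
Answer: $6561$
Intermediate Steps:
$K = 81$ ($K = \left(1 \left(-2 + 1\right) + 10\right)^{2} = \left(1 \left(-1\right) + 10\right)^{2} = \left(-1 + 10\right)^{2} = 9^{2} = 81$)
$K^{2} = 81^{2} = 6561$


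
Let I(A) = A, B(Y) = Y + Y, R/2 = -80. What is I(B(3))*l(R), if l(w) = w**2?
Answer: 153600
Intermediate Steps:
R = -160 (R = 2*(-80) = -160)
B(Y) = 2*Y
I(B(3))*l(R) = (2*3)*(-160)**2 = 6*25600 = 153600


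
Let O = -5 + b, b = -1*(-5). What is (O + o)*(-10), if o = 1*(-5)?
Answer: 50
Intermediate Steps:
o = -5
b = 5
O = 0 (O = -5 + 5 = 0)
(O + o)*(-10) = (0 - 5)*(-10) = -5*(-10) = 50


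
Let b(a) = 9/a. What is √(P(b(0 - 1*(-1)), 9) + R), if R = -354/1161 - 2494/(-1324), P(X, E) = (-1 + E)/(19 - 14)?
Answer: √579555946610/426990 ≈ 1.7829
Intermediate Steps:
P(X, E) = -⅕ + E/5 (P(X, E) = (-1 + E)/5 = (-1 + E)*(⅕) = -⅕ + E/5)
R = 404473/256194 (R = -354*1/1161 - 2494*(-1/1324) = -118/387 + 1247/662 = 404473/256194 ≈ 1.5788)
√(P(b(0 - 1*(-1)), 9) + R) = √((-⅕ + (⅕)*9) + 404473/256194) = √((-⅕ + 9/5) + 404473/256194) = √(8/5 + 404473/256194) = √(4071917/1280970) = √579555946610/426990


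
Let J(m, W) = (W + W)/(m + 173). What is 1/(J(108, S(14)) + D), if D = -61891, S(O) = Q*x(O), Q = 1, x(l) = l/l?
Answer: -281/17391369 ≈ -1.6157e-5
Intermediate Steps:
x(l) = 1
S(O) = 1 (S(O) = 1*1 = 1)
J(m, W) = 2*W/(173 + m) (J(m, W) = (2*W)/(173 + m) = 2*W/(173 + m))
1/(J(108, S(14)) + D) = 1/(2*1/(173 + 108) - 61891) = 1/(2*1/281 - 61891) = 1/(2*1*(1/281) - 61891) = 1/(2/281 - 61891) = 1/(-17391369/281) = -281/17391369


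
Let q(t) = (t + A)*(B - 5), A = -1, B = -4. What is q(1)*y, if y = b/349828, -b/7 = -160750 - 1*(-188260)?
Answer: 0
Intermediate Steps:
q(t) = 9 - 9*t (q(t) = (t - 1)*(-4 - 5) = (-1 + t)*(-9) = 9 - 9*t)
b = -192570 (b = -7*(-160750 - 1*(-188260)) = -7*(-160750 + 188260) = -7*27510 = -192570)
y = -96285/174914 (y = -192570/349828 = -192570*1/349828 = -96285/174914 ≈ -0.55047)
q(1)*y = (9 - 9*1)*(-96285/174914) = (9 - 9)*(-96285/174914) = 0*(-96285/174914) = 0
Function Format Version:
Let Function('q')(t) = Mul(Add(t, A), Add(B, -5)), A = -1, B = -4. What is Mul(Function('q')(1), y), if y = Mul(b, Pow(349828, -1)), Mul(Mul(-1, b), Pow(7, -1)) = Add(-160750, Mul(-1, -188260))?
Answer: 0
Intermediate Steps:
Function('q')(t) = Add(9, Mul(-9, t)) (Function('q')(t) = Mul(Add(t, -1), Add(-4, -5)) = Mul(Add(-1, t), -9) = Add(9, Mul(-9, t)))
b = -192570 (b = Mul(-7, Add(-160750, Mul(-1, -188260))) = Mul(-7, Add(-160750, 188260)) = Mul(-7, 27510) = -192570)
y = Rational(-96285, 174914) (y = Mul(-192570, Pow(349828, -1)) = Mul(-192570, Rational(1, 349828)) = Rational(-96285, 174914) ≈ -0.55047)
Mul(Function('q')(1), y) = Mul(Add(9, Mul(-9, 1)), Rational(-96285, 174914)) = Mul(Add(9, -9), Rational(-96285, 174914)) = Mul(0, Rational(-96285, 174914)) = 0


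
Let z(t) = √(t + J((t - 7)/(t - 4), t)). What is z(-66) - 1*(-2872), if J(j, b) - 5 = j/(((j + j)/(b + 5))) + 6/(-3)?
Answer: 2872 + I*√374/2 ≈ 2872.0 + 9.6695*I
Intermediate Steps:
J(j, b) = 11/2 + b/2 (J(j, b) = 5 + (j/(((j + j)/(b + 5))) + 6/(-3)) = 5 + (j/(((2*j)/(5 + b))) + 6*(-⅓)) = 5 + (j/((2*j/(5 + b))) - 2) = 5 + (j*((5 + b)/(2*j)) - 2) = 5 + ((5/2 + b/2) - 2) = 5 + (½ + b/2) = 11/2 + b/2)
z(t) = √(11/2 + 3*t/2) (z(t) = √(t + (11/2 + t/2)) = √(11/2 + 3*t/2))
z(-66) - 1*(-2872) = √(22 + 6*(-66))/2 - 1*(-2872) = √(22 - 396)/2 + 2872 = √(-374)/2 + 2872 = (I*√374)/2 + 2872 = I*√374/2 + 2872 = 2872 + I*√374/2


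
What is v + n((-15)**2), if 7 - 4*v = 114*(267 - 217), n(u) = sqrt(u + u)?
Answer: -5693/4 + 15*sqrt(2) ≈ -1402.0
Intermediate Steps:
n(u) = sqrt(2)*sqrt(u) (n(u) = sqrt(2*u) = sqrt(2)*sqrt(u))
v = -5693/4 (v = 7/4 - 57*(267 - 217)/2 = 7/4 - 57*50/2 = 7/4 - 1/4*5700 = 7/4 - 1425 = -5693/4 ≈ -1423.3)
v + n((-15)**2) = -5693/4 + sqrt(2)*sqrt((-15)**2) = -5693/4 + sqrt(2)*sqrt(225) = -5693/4 + sqrt(2)*15 = -5693/4 + 15*sqrt(2)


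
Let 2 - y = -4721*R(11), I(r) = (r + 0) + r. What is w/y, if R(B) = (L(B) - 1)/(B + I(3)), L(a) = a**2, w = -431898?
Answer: -3671133/283277 ≈ -12.960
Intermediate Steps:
I(r) = 2*r (I(r) = r + r = 2*r)
R(B) = (-1 + B**2)/(6 + B) (R(B) = (B**2 - 1)/(B + 2*3) = (-1 + B**2)/(B + 6) = (-1 + B**2)/(6 + B))
y = 566554/17 (y = 2 - (-4721)*(-1 + 11**2)/(6 + 11) = 2 - (-4721)*(-1 + 121)/17 = 2 - (-4721)*(1/17)*120 = 2 - (-4721)*120/17 = 2 - 1*(-566520/17) = 2 + 566520/17 = 566554/17 ≈ 33327.)
w/y = -431898/566554/17 = -431898*17/566554 = -3671133/283277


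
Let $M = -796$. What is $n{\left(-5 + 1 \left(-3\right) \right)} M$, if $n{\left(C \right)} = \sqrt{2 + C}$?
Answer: $- 796 i \sqrt{6} \approx - 1949.8 i$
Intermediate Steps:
$n{\left(-5 + 1 \left(-3\right) \right)} M = \sqrt{2 + \left(-5 + 1 \left(-3\right)\right)} \left(-796\right) = \sqrt{2 - 8} \left(-796\right) = \sqrt{-6} \left(-796\right) = i \sqrt{6} \left(-796\right) = - 796 i \sqrt{6}$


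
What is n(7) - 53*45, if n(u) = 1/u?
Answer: -16694/7 ≈ -2384.9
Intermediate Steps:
n(7) - 53*45 = 1/7 - 53*45 = ⅐ - 2385 = -16694/7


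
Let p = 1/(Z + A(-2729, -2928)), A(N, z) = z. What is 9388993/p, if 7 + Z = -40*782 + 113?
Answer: -320183439286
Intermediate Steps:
Z = -31174 (Z = -7 + (-40*782 + 113) = -7 + (-31280 + 113) = -7 - 31167 = -31174)
p = -1/34102 (p = 1/(-31174 - 2928) = 1/(-34102) = -1/34102 ≈ -2.9324e-5)
9388993/p = 9388993/(-1/34102) = 9388993*(-34102) = -320183439286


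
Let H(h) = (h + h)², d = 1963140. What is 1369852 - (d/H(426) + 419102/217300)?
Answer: 109795869168119/80151900 ≈ 1.3698e+6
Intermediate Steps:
H(h) = 4*h² (H(h) = (2*h)² = 4*h²)
1369852 - (d/H(426) + 419102/217300) = 1369852 - (1963140/((4*426²)) + 419102/217300) = 1369852 - (1963140/((4*181476)) + 419102*(1/217300)) = 1369852 - (1963140/725904 + 5111/2650) = 1369852 - (1963140*(1/725904) + 5111/2650) = 1369852 - (163595/60492 + 5111/2650) = 1369852 - 1*371350681/80151900 = 1369852 - 371350681/80151900 = 109795869168119/80151900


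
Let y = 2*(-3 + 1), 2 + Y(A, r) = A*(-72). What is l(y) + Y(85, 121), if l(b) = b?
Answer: -6126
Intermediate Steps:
Y(A, r) = -2 - 72*A (Y(A, r) = -2 + A*(-72) = -2 - 72*A)
y = -4 (y = 2*(-2) = -4)
l(y) + Y(85, 121) = -4 + (-2 - 72*85) = -4 + (-2 - 6120) = -4 - 6122 = -6126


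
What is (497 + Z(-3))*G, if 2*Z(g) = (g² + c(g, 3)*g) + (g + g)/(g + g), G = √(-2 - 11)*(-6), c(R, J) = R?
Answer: -3039*I*√13 ≈ -10957.0*I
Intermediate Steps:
G = -6*I*√13 (G = √(-13)*(-6) = (I*√13)*(-6) = -6*I*√13 ≈ -21.633*I)
Z(g) = ½ + g² (Z(g) = ((g² + g*g) + (g + g)/(g + g))/2 = ((g² + g²) + (2*g)/((2*g)))/2 = (2*g² + (2*g)*(1/(2*g)))/2 = (2*g² + 1)/2 = (1 + 2*g²)/2 = ½ + g²)
(497 + Z(-3))*G = (497 + (½ + (-3)²))*(-6*I*√13) = (497 + (½ + 9))*(-6*I*√13) = (497 + 19/2)*(-6*I*√13) = 1013*(-6*I*√13)/2 = -3039*I*√13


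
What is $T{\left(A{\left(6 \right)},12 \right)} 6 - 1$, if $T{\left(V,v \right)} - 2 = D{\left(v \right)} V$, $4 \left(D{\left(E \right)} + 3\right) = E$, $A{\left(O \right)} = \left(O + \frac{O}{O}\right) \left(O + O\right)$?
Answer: $11$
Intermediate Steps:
$A{\left(O \right)} = 2 O \left(1 + O\right)$ ($A{\left(O \right)} = \left(O + 1\right) 2 O = \left(1 + O\right) 2 O = 2 O \left(1 + O\right)$)
$D{\left(E \right)} = -3 + \frac{E}{4}$
$T{\left(V,v \right)} = 2 + V \left(-3 + \frac{v}{4}\right)$ ($T{\left(V,v \right)} = 2 + \left(-3 + \frac{v}{4}\right) V = 2 + V \left(-3 + \frac{v}{4}\right)$)
$T{\left(A{\left(6 \right)},12 \right)} 6 - 1 = \left(2 + \frac{2 \cdot 6 \left(1 + 6\right) \left(-12 + 12\right)}{4}\right) 6 - 1 = \left(2 + \frac{1}{4} \cdot 2 \cdot 6 \cdot 7 \cdot 0\right) 6 + \left(-36 + 35\right) = \left(2 + \frac{1}{4} \cdot 84 \cdot 0\right) 6 - 1 = \left(2 + 0\right) 6 - 1 = 2 \cdot 6 - 1 = 12 - 1 = 11$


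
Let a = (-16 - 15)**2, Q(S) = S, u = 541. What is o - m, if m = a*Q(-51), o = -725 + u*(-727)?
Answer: -345021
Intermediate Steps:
o = -394032 (o = -725 + 541*(-727) = -725 - 393307 = -394032)
a = 961 (a = (-31)**2 = 961)
m = -49011 (m = 961*(-51) = -49011)
o - m = -394032 - 1*(-49011) = -394032 + 49011 = -345021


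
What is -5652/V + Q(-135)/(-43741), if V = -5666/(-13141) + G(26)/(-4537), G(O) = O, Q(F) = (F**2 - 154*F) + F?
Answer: -94491449998779/7112111636 ≈ -13286.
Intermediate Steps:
Q(F) = F**2 - 153*F
V = 1951152/4586209 (V = -5666/(-13141) + 26/(-4537) = -5666*(-1/13141) + 26*(-1/4537) = 5666/13141 - 2/349 = 1951152/4586209 ≈ 0.42544)
-5652/V + Q(-135)/(-43741) = -5652/1951152/4586209 - 135*(-153 - 135)/(-43741) = -5652*4586209/1951152 - 135*(-288)*(-1/43741) = -2160104439/162596 + 38880*(-1/43741) = -2160104439/162596 - 38880/43741 = -94491449998779/7112111636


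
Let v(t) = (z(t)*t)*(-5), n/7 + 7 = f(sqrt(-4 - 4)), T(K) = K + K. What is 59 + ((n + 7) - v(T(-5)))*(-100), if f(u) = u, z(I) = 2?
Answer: 14259 - 1400*I*sqrt(2) ≈ 14259.0 - 1979.9*I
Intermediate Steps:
T(K) = 2*K
n = -49 + 14*I*sqrt(2) (n = -49 + 7*sqrt(-4 - 4) = -49 + 7*sqrt(-8) = -49 + 7*(2*I*sqrt(2)) = -49 + 14*I*sqrt(2) ≈ -49.0 + 19.799*I)
v(t) = -10*t (v(t) = (2*t)*(-5) = -10*t)
59 + ((n + 7) - v(T(-5)))*(-100) = 59 + (((-49 + 14*I*sqrt(2)) + 7) - (-10)*2*(-5))*(-100) = 59 + ((-42 + 14*I*sqrt(2)) - (-10)*(-10))*(-100) = 59 + ((-42 + 14*I*sqrt(2)) - 1*100)*(-100) = 59 + ((-42 + 14*I*sqrt(2)) - 100)*(-100) = 59 + (-142 + 14*I*sqrt(2))*(-100) = 59 + (14200 - 1400*I*sqrt(2)) = 14259 - 1400*I*sqrt(2)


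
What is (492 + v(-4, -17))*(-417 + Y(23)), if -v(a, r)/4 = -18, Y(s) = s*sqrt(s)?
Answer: -235188 + 12972*sqrt(23) ≈ -1.7298e+5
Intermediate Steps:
Y(s) = s**(3/2)
v(a, r) = 72 (v(a, r) = -4*(-18) = 72)
(492 + v(-4, -17))*(-417 + Y(23)) = (492 + 72)*(-417 + 23**(3/2)) = 564*(-417 + 23*sqrt(23)) = -235188 + 12972*sqrt(23)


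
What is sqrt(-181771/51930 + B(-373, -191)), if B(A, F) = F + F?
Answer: I*sqrt(115509808870)/17310 ≈ 19.634*I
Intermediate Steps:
B(A, F) = 2*F
sqrt(-181771/51930 + B(-373, -191)) = sqrt(-181771/51930 + 2*(-191)) = sqrt(-181771*1/51930 - 382) = sqrt(-181771/51930 - 382) = sqrt(-20019031/51930) = I*sqrt(115509808870)/17310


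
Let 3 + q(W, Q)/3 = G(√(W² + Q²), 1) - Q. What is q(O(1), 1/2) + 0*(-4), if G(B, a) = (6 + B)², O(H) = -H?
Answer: 405/4 + 18*√5 ≈ 141.50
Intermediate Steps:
q(W, Q) = -9 - 3*Q + 3*(6 + √(Q² + W²))² (q(W, Q) = -9 + 3*((6 + √(W² + Q²))² - Q) = -9 + 3*((6 + √(Q² + W²))² - Q) = -9 + (-3*Q + 3*(6 + √(Q² + W²))²) = -9 - 3*Q + 3*(6 + √(Q² + W²))²)
q(O(1), 1/2) + 0*(-4) = (-9 - 3/2 + 3*(6 + √((1/2)² + (-1*1)²))²) + 0*(-4) = (-9 - 3*½ + 3*(6 + √((½)² + (-1)²))²) + 0 = (-9 - 3/2 + 3*(6 + √(¼ + 1))²) + 0 = (-9 - 3/2 + 3*(6 + √(5/4))²) + 0 = (-9 - 3/2 + 3*(6 + √5/2)²) + 0 = (-21/2 + 3*(6 + √5/2)²) + 0 = -21/2 + 3*(6 + √5/2)²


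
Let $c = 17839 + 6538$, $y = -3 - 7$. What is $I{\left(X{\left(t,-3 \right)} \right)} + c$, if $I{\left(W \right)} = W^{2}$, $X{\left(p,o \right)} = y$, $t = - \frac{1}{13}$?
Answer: $24477$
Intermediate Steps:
$t = - \frac{1}{13}$ ($t = \left(-1\right) \frac{1}{13} = - \frac{1}{13} \approx -0.076923$)
$y = -10$ ($y = -3 - 7 = -10$)
$X{\left(p,o \right)} = -10$
$c = 24377$
$I{\left(X{\left(t,-3 \right)} \right)} + c = \left(-10\right)^{2} + 24377 = 100 + 24377 = 24477$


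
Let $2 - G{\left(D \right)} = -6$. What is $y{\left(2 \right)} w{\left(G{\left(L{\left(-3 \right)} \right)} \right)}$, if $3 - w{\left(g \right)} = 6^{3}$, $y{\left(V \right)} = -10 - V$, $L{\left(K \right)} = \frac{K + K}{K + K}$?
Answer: $2556$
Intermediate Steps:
$L{\left(K \right)} = 1$ ($L{\left(K \right)} = \frac{2 K}{2 K} = 2 K \frac{1}{2 K} = 1$)
$G{\left(D \right)} = 8$ ($G{\left(D \right)} = 2 - -6 = 2 + 6 = 8$)
$w{\left(g \right)} = -213$ ($w{\left(g \right)} = 3 - 6^{3} = 3 - 216 = -213$)
$y{\left(2 \right)} w{\left(G{\left(L{\left(-3 \right)} \right)} \right)} = \left(-10 - 2\right) \left(-213\right) = \left(-12\right) \left(-213\right) = 2556$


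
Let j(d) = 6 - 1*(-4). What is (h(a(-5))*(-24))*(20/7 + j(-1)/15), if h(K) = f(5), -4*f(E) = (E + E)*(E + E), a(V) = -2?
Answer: 14800/7 ≈ 2114.3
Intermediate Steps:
f(E) = -E**2 (f(E) = -(E + E)*(E + E)/4 = -2*E*2*E/4 = -E**2)
h(K) = -25 (h(K) = -1*5**2 = -1*25 = -25)
j(d) = 10 (j(d) = 6 + 4 = 10)
(h(a(-5))*(-24))*(20/7 + j(-1)/15) = (-25*(-24))*(20/7 + 10/15) = 600*(20*(1/7) + 10*(1/15)) = 600*(20/7 + 2/3) = 600*(74/21) = 14800/7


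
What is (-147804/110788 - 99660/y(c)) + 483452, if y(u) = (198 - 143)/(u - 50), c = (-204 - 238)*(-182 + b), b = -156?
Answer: -7481832192451/27697 ≈ -2.7013e+8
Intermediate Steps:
c = 149396 (c = (-204 - 238)*(-182 - 156) = -442*(-338) = 149396)
y(u) = 55/(-50 + u)
(-147804/110788 - 99660/y(c)) + 483452 = (-147804/110788 - 99660/(55/(-50 + 149396))) + 483452 = (-147804*1/110788 - 99660/(55/149346)) + 483452 = (-36951/27697 - 99660/(55*(1/149346))) + 483452 = (-36951/27697 - 99660/55/149346) + 483452 = (-36951/27697 - 99660*149346/55) + 483452 = (-36951/27697 - 270614952) + 483452 = -7495222362495/27697 + 483452 = -7481832192451/27697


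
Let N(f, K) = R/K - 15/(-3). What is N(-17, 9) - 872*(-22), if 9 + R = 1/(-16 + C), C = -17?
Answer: 5698835/297 ≈ 19188.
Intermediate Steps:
R = -298/33 (R = -9 + 1/(-16 - 17) = -9 + 1/(-33) = -9 - 1/33 = -298/33 ≈ -9.0303)
N(f, K) = 5 - 298/(33*K) (N(f, K) = -298/(33*K) - 15/(-3) = -298/(33*K) - 15*(-⅓) = -298/(33*K) + 5 = 5 - 298/(33*K))
N(-17, 9) - 872*(-22) = (5 - 298/33/9) - 872*(-22) = (5 - 298/33*⅑) + 19184 = (5 - 298/297) + 19184 = 1187/297 + 19184 = 5698835/297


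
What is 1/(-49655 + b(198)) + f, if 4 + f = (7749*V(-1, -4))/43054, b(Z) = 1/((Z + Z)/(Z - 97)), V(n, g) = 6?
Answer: -1236061905911/423291407033 ≈ -2.9201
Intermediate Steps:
b(Z) = (-97 + Z)/(2*Z) (b(Z) = 1/((2*Z)/(-97 + Z)) = 1/(2*Z/(-97 + Z)) = (-97 + Z)/(2*Z))
f = -62861/21527 (f = -4 + (7749*6)/43054 = -4 + 46494*(1/43054) = -4 + 23247/21527 = -62861/21527 ≈ -2.9201)
1/(-49655 + b(198)) + f = 1/(-49655 + (1/2)*(-97 + 198)/198) - 62861/21527 = 1/(-49655 + (1/2)*(1/198)*101) - 62861/21527 = 1/(-49655 + 101/396) - 62861/21527 = 1/(-19663279/396) - 62861/21527 = -396/19663279 - 62861/21527 = -1236061905911/423291407033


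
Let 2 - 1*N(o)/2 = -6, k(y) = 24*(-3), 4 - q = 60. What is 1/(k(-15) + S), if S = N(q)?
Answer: -1/56 ≈ -0.017857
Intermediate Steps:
q = -56 (q = 4 - 1*60 = 4 - 60 = -56)
k(y) = -72
N(o) = 16 (N(o) = 4 - 2*(-6) = 4 + 12 = 16)
S = 16
1/(k(-15) + S) = 1/(-72 + 16) = 1/(-56) = -1/56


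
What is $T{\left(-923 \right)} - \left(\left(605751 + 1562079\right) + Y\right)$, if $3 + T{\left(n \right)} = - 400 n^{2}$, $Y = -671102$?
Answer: $-342268331$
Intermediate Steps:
$T{\left(n \right)} = -3 - 400 n^{2}$
$T{\left(-923 \right)} - \left(\left(605751 + 1562079\right) + Y\right) = \left(-3 - 400 \left(-923\right)^{2}\right) - \left(\left(605751 + 1562079\right) - 671102\right) = \left(-3 - 340771600\right) - \left(2167830 - 671102\right) = \left(-3 - 340771600\right) - 1496728 = -340771603 - 1496728 = -342268331$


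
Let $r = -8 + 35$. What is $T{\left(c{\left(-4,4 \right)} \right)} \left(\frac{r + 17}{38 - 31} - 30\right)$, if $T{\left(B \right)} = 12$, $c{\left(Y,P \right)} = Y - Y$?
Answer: $- \frac{1992}{7} \approx -284.57$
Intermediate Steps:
$c{\left(Y,P \right)} = 0$
$r = 27$
$T{\left(c{\left(-4,4 \right)} \right)} \left(\frac{r + 17}{38 - 31} - 30\right) = 12 \left(\frac{27 + 17}{38 - 31} - 30\right) = 12 \left(\frac{44}{7} - 30\right) = 12 \left(- \frac{166}{7}\right) = - \frac{1992}{7}$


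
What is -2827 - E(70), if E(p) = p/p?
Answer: -2828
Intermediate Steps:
E(p) = 1
-2827 - E(70) = -2827 - 1*1 = -2827 - 1 = -2828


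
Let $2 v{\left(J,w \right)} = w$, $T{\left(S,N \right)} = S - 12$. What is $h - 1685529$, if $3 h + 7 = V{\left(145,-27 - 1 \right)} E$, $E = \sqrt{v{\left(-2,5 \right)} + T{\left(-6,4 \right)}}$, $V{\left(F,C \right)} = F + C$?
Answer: $- \frac{5056594}{3} + \frac{39 i \sqrt{62}}{2} \approx -1.6855 \cdot 10^{6} + 153.54 i$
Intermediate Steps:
$T{\left(S,N \right)} = -12 + S$ ($T{\left(S,N \right)} = S - 12 = -12 + S$)
$v{\left(J,w \right)} = \frac{w}{2}$
$V{\left(F,C \right)} = C + F$
$E = \frac{i \sqrt{62}}{2}$ ($E = \sqrt{\frac{1}{2} \cdot 5 - 18} = \sqrt{\frac{5}{2} - 18} = \sqrt{- \frac{31}{2}} = \frac{i \sqrt{62}}{2} \approx 3.937 i$)
$h = - \frac{7}{3} + \frac{39 i \sqrt{62}}{2}$ ($h = - \frac{7}{3} + \frac{\left(\left(-27 - 1\right) + 145\right) \frac{i \sqrt{62}}{2}}{3} = - \frac{7}{3} + \frac{\left(-28 + 145\right) \frac{i \sqrt{62}}{2}}{3} = - \frac{7}{3} + \frac{117 \frac{i \sqrt{62}}{2}}{3} = - \frac{7}{3} + \frac{\frac{117}{2} i \sqrt{62}}{3} = - \frac{7}{3} + \frac{39 i \sqrt{62}}{2} \approx -2.3333 + 153.54 i$)
$h - 1685529 = \left(- \frac{7}{3} + \frac{39 i \sqrt{62}}{2}\right) - 1685529 = - \frac{5056594}{3} + \frac{39 i \sqrt{62}}{2}$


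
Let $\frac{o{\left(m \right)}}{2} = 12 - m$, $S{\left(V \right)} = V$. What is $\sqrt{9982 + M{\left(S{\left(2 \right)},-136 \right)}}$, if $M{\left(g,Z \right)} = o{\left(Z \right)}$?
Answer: $3 \sqrt{1142} \approx 101.38$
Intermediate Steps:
$o{\left(m \right)} = 24 - 2 m$ ($o{\left(m \right)} = 2 \left(12 - m\right) = 24 - 2 m$)
$M{\left(g,Z \right)} = 24 - 2 Z$
$\sqrt{9982 + M{\left(S{\left(2 \right)},-136 \right)}} = \sqrt{9982 + \left(24 - -272\right)} = \sqrt{9982 + \left(24 + 272\right)} = \sqrt{9982 + 296} = \sqrt{10278} = 3 \sqrt{1142}$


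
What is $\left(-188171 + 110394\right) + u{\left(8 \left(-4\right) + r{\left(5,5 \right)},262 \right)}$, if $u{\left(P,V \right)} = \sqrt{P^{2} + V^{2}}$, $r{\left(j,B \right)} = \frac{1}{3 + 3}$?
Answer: $-77777 + \frac{\sqrt{2507665}}{6} \approx -77513.0$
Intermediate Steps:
$r{\left(j,B \right)} = \frac{1}{6}$
$\left(-188171 + 110394\right) + u{\left(8 \left(-4\right) + r{\left(5,5 \right)},262 \right)} = \left(-188171 + 110394\right) + \sqrt{\left(8 \left(-4\right) + \frac{1}{6}\right)^{2} + 262^{2}} = -77777 + \sqrt{\left(-32 + \frac{1}{6}\right)^{2} + 68644} = -77777 + \sqrt{\left(- \frac{191}{6}\right)^{2} + 68644} = -77777 + \sqrt{\frac{36481}{36} + 68644} = -77777 + \sqrt{\frac{2507665}{36}} = -77777 + \frac{\sqrt{2507665}}{6}$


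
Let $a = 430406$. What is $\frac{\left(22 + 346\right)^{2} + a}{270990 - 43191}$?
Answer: $\frac{62870}{25311} \approx 2.4839$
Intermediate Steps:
$\frac{\left(22 + 346\right)^{2} + a}{270990 - 43191} = \frac{\left(22 + 346\right)^{2} + 430406}{270990 - 43191} = \frac{368^{2} + 430406}{227799} = \left(135424 + 430406\right) \frac{1}{227799} = 565830 \cdot \frac{1}{227799} = \frac{62870}{25311}$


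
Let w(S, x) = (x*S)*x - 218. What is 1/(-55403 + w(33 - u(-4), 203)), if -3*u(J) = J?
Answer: 3/3747992 ≈ 8.0043e-7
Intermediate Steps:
u(J) = -J/3
w(S, x) = -218 + S*x**2 (w(S, x) = (S*x)*x - 218 = S*x**2 - 218 = -218 + S*x**2)
1/(-55403 + w(33 - u(-4), 203)) = 1/(-55403 + (-218 + (33 - (-1)*(-4)/3)*203**2)) = 1/(-55403 + (-218 + (33 - 1*4/3)*41209)) = 1/(-55403 + (-218 + (33 - 4/3)*41209)) = 1/(-55403 + (-218 + (95/3)*41209)) = 1/(-55403 + (-218 + 3914855/3)) = 1/(-55403 + 3914201/3) = 1/(3747992/3) = 3/3747992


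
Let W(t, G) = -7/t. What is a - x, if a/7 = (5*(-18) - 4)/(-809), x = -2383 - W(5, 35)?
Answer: 9636862/4045 ≈ 2382.4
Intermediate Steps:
x = -11908/5 (x = -2383 - (-7)/5 = -2383 - 1*(-7/5) = -2383 + 7/5 = -11908/5 ≈ -2381.6)
a = 658/809 (a = 7*((5*(-18) - 4)/(-809)) = 7*((-90 - 4)*(-1/809)) = 7*(-94*(-1/809)) = 7*(94/809) = 658/809 ≈ 0.81335)
a - x = 658/809 - 1*(-11908/5) = 658/809 + 11908/5 = 9636862/4045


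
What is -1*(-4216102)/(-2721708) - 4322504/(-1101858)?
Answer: 53932181813/22719210102 ≈ 2.3739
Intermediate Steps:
-1*(-4216102)/(-2721708) - 4322504/(-1101858) = 4216102*(-1/2721708) - 4322504*(-1/1101858) = -191641/123714 + 2161252/550929 = 53932181813/22719210102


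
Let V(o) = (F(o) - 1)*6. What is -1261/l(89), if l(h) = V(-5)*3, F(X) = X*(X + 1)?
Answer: -1261/342 ≈ -3.6871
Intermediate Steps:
F(X) = X*(1 + X)
V(o) = -6 + 6*o*(1 + o) (V(o) = (o*(1 + o) - 1)*6 = (-1 + o*(1 + o))*6 = -6 + 6*o*(1 + o))
l(h) = 342 (l(h) = (-6 + 6*(-5)*(1 - 5))*3 = (-6 + 6*(-5)*(-4))*3 = (-6 + 120)*3 = 114*3 = 342)
-1261/l(89) = -1261/342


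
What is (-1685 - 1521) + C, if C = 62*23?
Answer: -1780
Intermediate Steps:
C = 1426
(-1685 - 1521) + C = (-1685 - 1521) + 1426 = -3206 + 1426 = -1780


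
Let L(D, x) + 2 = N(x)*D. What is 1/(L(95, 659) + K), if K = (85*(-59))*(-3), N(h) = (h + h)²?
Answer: 1/165041823 ≈ 6.0591e-9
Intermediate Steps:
N(h) = 4*h² (N(h) = (2*h)² = 4*h²)
L(D, x) = -2 + 4*D*x² (L(D, x) = -2 + (4*x²)*D = -2 + 4*D*x²)
K = 15045 (K = -5015*(-3) = 15045)
1/(L(95, 659) + K) = 1/((-2 + 4*95*659²) + 15045) = 1/((-2 + 4*95*434281) + 15045) = 1/((-2 + 165026780) + 15045) = 1/(165026778 + 15045) = 1/165041823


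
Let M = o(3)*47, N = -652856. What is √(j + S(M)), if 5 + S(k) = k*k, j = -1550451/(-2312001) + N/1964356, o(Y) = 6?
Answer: 2*√2847519484730436088570191009/378466086363 ≈ 281.99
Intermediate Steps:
j = 128019499975/378466086363 (j = -1550451/(-2312001) - 652856/1964356 = -1550451*(-1/2312001) - 652856*1/1964356 = 516817/770667 - 163214/491089 = 128019499975/378466086363 ≈ 0.33826)
M = 282 (M = 6*47 = 282)
S(k) = -5 + k² (S(k) = -5 + k*k = -5 + k²)
√(j + S(M)) = √(128019499975/378466086363 + (-5 + 282²)) = √(128019499975/378466086363 + (-5 + 79524)) = √(128019499975/378466086363 + 79519) = √(30095372740999372/378466086363) = 2*√2847519484730436088570191009/378466086363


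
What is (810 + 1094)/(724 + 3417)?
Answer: 1904/4141 ≈ 0.45979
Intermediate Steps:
(810 + 1094)/(724 + 3417) = 1904/4141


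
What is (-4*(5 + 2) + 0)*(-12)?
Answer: 336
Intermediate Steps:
(-4*(5 + 2) + 0)*(-12) = (-4*7 + 0)*(-12) = (-28 + 0)*(-12) = -28*(-12) = 336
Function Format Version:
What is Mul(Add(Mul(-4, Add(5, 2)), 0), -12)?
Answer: 336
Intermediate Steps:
Mul(Add(Mul(-4, Add(5, 2)), 0), -12) = Mul(Add(Mul(-4, 7), 0), -12) = Mul(Add(-28, 0), -12) = Mul(-28, -12) = 336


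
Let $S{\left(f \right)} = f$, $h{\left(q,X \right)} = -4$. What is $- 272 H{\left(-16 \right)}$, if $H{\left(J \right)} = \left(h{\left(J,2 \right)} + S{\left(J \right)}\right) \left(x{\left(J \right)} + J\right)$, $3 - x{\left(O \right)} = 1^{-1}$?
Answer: $-76160$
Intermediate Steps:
$x{\left(O \right)} = 2$ ($x{\left(O \right)} = 3 - 1^{-1} = 3 - 1 = 2$)
$H{\left(J \right)} = \left(-4 + J\right) \left(2 + J\right)$
$- 272 H{\left(-16 \right)} = - 272 \left(-8 + \left(-16\right)^{2} - -32\right) = - 272 \left(-8 + 256 + 32\right) = \left(-272\right) 280 = -76160$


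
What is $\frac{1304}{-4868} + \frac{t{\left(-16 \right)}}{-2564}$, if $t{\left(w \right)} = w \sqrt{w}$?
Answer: $- \frac{326}{1217} + \frac{16 i}{641} \approx -0.26787 + 0.024961 i$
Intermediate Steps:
$t{\left(w \right)} = w^{\frac{3}{2}}$
$\frac{1304}{-4868} + \frac{t{\left(-16 \right)}}{-2564} = \frac{1304}{-4868} + \frac{\left(-16\right)^{\frac{3}{2}}}{-2564} = 1304 \left(- \frac{1}{4868}\right) + - 64 i \left(- \frac{1}{2564}\right) = - \frac{326}{1217} + \frac{16 i}{641}$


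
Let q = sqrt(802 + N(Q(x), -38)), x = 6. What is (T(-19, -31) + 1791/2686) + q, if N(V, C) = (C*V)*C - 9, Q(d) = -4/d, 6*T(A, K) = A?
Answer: -10072/4029 + I*sqrt(1527)/3 ≈ -2.4999 + 13.026*I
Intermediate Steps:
T(A, K) = A/6
N(V, C) = -9 + V*C**2 (N(V, C) = V*C**2 - 9 = -9 + V*C**2)
q = I*sqrt(1527)/3 (q = sqrt(802 + (-9 - 4/6*(-38)**2)) = sqrt(802 + (-9 - 4*1/6*1444)) = sqrt(802 + (-9 - 2/3*1444)) = sqrt(802 + (-9 - 2888/3)) = sqrt(802 - 2915/3) = sqrt(-509/3) = I*sqrt(1527)/3 ≈ 13.026*I)
(T(-19, -31) + 1791/2686) + q = ((1/6)*(-19) + 1791/2686) + I*sqrt(1527)/3 = (-19/6 + 1791*(1/2686)) + I*sqrt(1527)/3 = (-19/6 + 1791/2686) + I*sqrt(1527)/3 = -10072/4029 + I*sqrt(1527)/3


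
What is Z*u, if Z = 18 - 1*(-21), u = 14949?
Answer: 583011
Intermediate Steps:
Z = 39 (Z = 18 + 21 = 39)
Z*u = 39*14949 = 583011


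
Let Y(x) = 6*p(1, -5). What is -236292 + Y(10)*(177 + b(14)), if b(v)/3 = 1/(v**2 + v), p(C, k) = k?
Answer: -1691217/7 ≈ -2.4160e+5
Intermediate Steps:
b(v) = 3/(v + v**2) (b(v) = 3/(v**2 + v) = 3/(v + v**2))
Y(x) = -30 (Y(x) = 6*(-5) = -30)
-236292 + Y(10)*(177 + b(14)) = -236292 - 30*(177 + 3/(14*(1 + 14))) = -236292 - 30*(177 + 3*(1/14)/15) = -236292 - 30*(177 + 3*(1/14)*(1/15)) = -236292 - 30*(177 + 1/70) = -236292 - 30*12391/70 = -236292 - 37173/7 = -1691217/7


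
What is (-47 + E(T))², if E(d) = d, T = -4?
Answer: 2601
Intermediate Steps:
(-47 + E(T))² = (-47 - 4)² = (-51)² = 2601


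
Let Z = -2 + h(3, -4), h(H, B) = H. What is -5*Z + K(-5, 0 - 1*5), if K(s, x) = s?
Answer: -10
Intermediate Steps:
Z = 1 (Z = -2 + 3 = 1)
-5*Z + K(-5, 0 - 1*5) = -5*1 - 5 = -5 - 5 = -10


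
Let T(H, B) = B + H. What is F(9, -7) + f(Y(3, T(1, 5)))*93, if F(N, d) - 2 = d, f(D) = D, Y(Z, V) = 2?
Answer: 181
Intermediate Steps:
F(N, d) = 2 + d
F(9, -7) + f(Y(3, T(1, 5)))*93 = (2 - 7) + 2*93 = -5 + 186 = 181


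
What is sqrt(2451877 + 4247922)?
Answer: 19*sqrt(18559) ≈ 2588.4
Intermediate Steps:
sqrt(2451877 + 4247922) = sqrt(6699799) = 19*sqrt(18559)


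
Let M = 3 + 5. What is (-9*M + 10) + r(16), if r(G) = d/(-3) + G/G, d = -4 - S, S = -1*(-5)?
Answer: -58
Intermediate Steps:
M = 8
S = 5
d = -9 (d = -4 - 1*5 = -4 - 5 = -9)
r(G) = 4 (r(G) = -9/(-3) + G/G = -9*(-1/3) + 1 = 3 + 1 = 4)
(-9*M + 10) + r(16) = (-9*8 + 10) + 4 = (-72 + 10) + 4 = -62 + 4 = -58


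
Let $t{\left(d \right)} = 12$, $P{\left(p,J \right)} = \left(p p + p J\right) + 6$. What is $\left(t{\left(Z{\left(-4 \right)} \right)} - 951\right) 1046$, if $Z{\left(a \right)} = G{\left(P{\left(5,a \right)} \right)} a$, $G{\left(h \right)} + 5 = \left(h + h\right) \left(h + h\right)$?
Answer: $-982194$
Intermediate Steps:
$P{\left(p,J \right)} = 6 + p^{2} + J p$ ($P{\left(p,J \right)} = \left(p^{2} + J p\right) + 6 = 6 + p^{2} + J p$)
$G{\left(h \right)} = -5 + 4 h^{2}$ ($G{\left(h \right)} = -5 + \left(h + h\right) \left(h + h\right) = -5 + 2 h 2 h = -5 + 4 h^{2}$)
$Z{\left(a \right)} = a \left(-5 + 4 \left(31 + 5 a\right)^{2}\right)$ ($Z{\left(a \right)} = \left(-5 + 4 \left(6 + 5^{2} + a 5\right)^{2}\right) a = \left(-5 + 4 \left(6 + 25 + 5 a\right)^{2}\right) a = \left(-5 + 4 \left(31 + 5 a\right)^{2}\right) a = a \left(-5 + 4 \left(31 + 5 a\right)^{2}\right)$)
$\left(t{\left(Z{\left(-4 \right)} \right)} - 951\right) 1046 = \left(12 - 951\right) 1046 = \left(-939\right) 1046 = -982194$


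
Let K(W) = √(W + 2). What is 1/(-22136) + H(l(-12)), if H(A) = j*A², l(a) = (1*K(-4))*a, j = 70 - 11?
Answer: -376134913/22136 ≈ -16992.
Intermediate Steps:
K(W) = √(2 + W)
j = 59
l(a) = I*a*√2 (l(a) = (1*√(2 - 4))*a = (1*√(-2))*a = (1*(I*√2))*a = (I*√2)*a = I*a*√2)
H(A) = 59*A²
1/(-22136) + H(l(-12)) = 1/(-22136) + 59*(I*(-12)*√2)² = -1/22136 + 59*(-12*I*√2)² = -1/22136 + 59*(-288) = -1/22136 - 16992 = -376134913/22136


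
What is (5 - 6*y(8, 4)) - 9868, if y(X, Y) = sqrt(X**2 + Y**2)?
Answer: -9863 - 24*sqrt(5) ≈ -9916.7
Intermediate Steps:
(5 - 6*y(8, 4)) - 9868 = (5 - 6*sqrt(8**2 + 4**2)) - 9868 = (5 - 6*sqrt(64 + 16)) - 9868 = (5 - 24*sqrt(5)) - 9868 = -9863 - 24*sqrt(5)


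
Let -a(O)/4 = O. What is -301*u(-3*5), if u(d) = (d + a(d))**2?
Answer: -609525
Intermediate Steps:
a(O) = -4*O
u(d) = 9*d**2 (u(d) = (d - 4*d)**2 = (-3*d)**2 = 9*d**2)
-301*u(-3*5) = -2709*(-3*5)**2 = -2709*(-15)**2 = -2709*225 = -301*2025 = -609525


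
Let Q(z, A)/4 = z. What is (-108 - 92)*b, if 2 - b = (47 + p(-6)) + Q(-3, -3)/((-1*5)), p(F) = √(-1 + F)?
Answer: 9480 + 200*I*√7 ≈ 9480.0 + 529.15*I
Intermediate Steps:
Q(z, A) = 4*z
b = -237/5 - I*√7 (b = 2 - ((47 + √(-1 - 6)) + (4*(-3))/((-1*5))) = 2 - ((47 + √(-7)) - 12/(-5)) = 2 - ((47 + I*√7) - 12*(-⅕)) = 2 - ((47 + I*√7) + 12/5) = 2 - (247/5 + I*√7) = 2 + (-247/5 - I*√7) = -237/5 - I*√7 ≈ -47.4 - 2.6458*I)
(-108 - 92)*b = (-108 - 92)*(-237/5 - I*√7) = -200*(-237/5 - I*√7) = 9480 + 200*I*√7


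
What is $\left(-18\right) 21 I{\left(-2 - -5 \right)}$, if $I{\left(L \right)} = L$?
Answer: $-1134$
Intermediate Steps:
$\left(-18\right) 21 I{\left(-2 - -5 \right)} = \left(-18\right) 21 \left(-2 - -5\right) = - 378 \left(-2 + 5\right) = \left(-378\right) 3 = -1134$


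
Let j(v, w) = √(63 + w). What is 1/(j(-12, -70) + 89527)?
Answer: 89527/8015083736 - I*√7/8015083736 ≈ 1.117e-5 - 3.301e-10*I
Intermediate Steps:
1/(j(-12, -70) + 89527) = 1/(√(63 - 70) + 89527) = 1/(√(-7) + 89527) = 1/(I*√7 + 89527) = 1/(89527 + I*√7)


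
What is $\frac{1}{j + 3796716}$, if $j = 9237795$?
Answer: $\frac{1}{13034511} \approx 7.6719 \cdot 10^{-8}$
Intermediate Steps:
$\frac{1}{j + 3796716} = \frac{1}{9237795 + 3796716} = \frac{1}{13034511}$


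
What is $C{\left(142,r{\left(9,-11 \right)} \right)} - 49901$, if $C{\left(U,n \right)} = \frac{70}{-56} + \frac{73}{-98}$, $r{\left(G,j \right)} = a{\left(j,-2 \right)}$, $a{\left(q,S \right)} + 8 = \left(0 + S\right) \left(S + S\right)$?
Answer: $- \frac{9780987}{196} \approx -49903.0$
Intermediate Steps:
$a{\left(q,S \right)} = -8 + 2 S^{2}$ ($a{\left(q,S \right)} = -8 + \left(0 + S\right) \left(S + S\right) = -8 + S 2 S = -8 + 2 S^{2}$)
$r{\left(G,j \right)} = 0$ ($r{\left(G,j \right)} = -8 + 2 \left(-2\right)^{2} = -8 + 2 \cdot 4 = -8 + 8 = 0$)
$C{\left(U,n \right)} = - \frac{391}{196}$ ($C{\left(U,n \right)} = 70 \left(- \frac{1}{56}\right) + 73 \left(- \frac{1}{98}\right) = - \frac{5}{4} - \frac{73}{98} = - \frac{391}{196}$)
$C{\left(142,r{\left(9,-11 \right)} \right)} - 49901 = - \frac{391}{196} - 49901 = - \frac{9780987}{196}$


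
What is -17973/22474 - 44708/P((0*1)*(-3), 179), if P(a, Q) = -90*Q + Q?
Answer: 718439729/358033294 ≈ 2.0066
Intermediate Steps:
P(a, Q) = -89*Q
-17973/22474 - 44708/P((0*1)*(-3), 179) = -17973/22474 - 44708/((-89*179)) = -17973*1/22474 - 44708/(-15931) = -17973/22474 - 44708*(-1/15931) = -17973/22474 + 44708/15931 = 718439729/358033294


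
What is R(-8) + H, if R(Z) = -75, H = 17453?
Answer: 17378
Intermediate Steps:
R(-8) + H = -75 + 17453 = 17378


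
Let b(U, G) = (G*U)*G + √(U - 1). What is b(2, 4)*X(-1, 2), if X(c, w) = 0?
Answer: 0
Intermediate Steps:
b(U, G) = √(-1 + U) + U*G² (b(U, G) = U*G² + √(-1 + U) = √(-1 + U) + U*G²)
b(2, 4)*X(-1, 2) = (√(-1 + 2) + 2*4²)*0 = (√1 + 2*16)*0 = (1 + 32)*0 = 33*0 = 0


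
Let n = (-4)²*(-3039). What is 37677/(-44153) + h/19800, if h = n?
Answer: -120537503/36426225 ≈ -3.3091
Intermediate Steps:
n = -48624 (n = 16*(-3039) = -48624)
h = -48624
37677/(-44153) + h/19800 = 37677/(-44153) - 48624/19800 = 37677*(-1/44153) - 48624*1/19800 = -37677/44153 - 2026/825 = -120537503/36426225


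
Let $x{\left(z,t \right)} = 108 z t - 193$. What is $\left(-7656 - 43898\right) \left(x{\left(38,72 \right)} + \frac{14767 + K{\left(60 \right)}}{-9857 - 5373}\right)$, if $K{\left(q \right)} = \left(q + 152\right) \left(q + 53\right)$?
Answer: $- \frac{115927008481679}{7615} \approx -1.5224 \cdot 10^{10}$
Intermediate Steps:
$K{\left(q \right)} = \left(53 + q\right) \left(152 + q\right)$ ($K{\left(q \right)} = \left(152 + q\right) \left(53 + q\right) = \left(53 + q\right) \left(152 + q\right)$)
$x{\left(z,t \right)} = -193 + 108 t z$ ($x{\left(z,t \right)} = 108 t z - 193 = -193 + 108 t z$)
$\left(-7656 - 43898\right) \left(x{\left(38,72 \right)} + \frac{14767 + K{\left(60 \right)}}{-9857 - 5373}\right) = \left(-7656 - 43898\right) \left(\left(-193 + 108 \cdot 72 \cdot 38\right) + \frac{14767 + \left(8056 + 60^{2} + 205 \cdot 60\right)}{-9857 - 5373}\right) = - 51554 \left(\left(-193 + 295488\right) + \frac{14767 + \left(8056 + 3600 + 12300\right)}{-15230}\right) = - 51554 \left(295295 + \left(14767 + 23956\right) \left(- \frac{1}{15230}\right)\right) = - 51554 \left(295295 + 38723 \left(- \frac{1}{15230}\right)\right) = - 51554 \left(295295 - \frac{38723}{15230}\right) = \left(-51554\right) \frac{4497304127}{15230} = - \frac{115927008481679}{7615}$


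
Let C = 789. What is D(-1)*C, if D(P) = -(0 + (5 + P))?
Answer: -3156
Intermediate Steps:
D(P) = -5 - P (D(P) = -(5 + P) = -5 - P)
D(-1)*C = (-5 - 1*(-1))*789 = (-5 + 1)*789 = -4*789 = -3156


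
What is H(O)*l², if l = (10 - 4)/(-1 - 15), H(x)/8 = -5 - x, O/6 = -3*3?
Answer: 441/8 ≈ 55.125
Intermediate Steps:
O = -54 (O = 6*(-3*3) = 6*(-9) = -54)
H(x) = -40 - 8*x (H(x) = 8*(-5 - x) = -40 - 8*x)
l = -3/8 (l = 6/(-16) = 6*(-1/16) = -3/8 ≈ -0.37500)
H(O)*l² = (-40 - 8*(-54))*(-3/8)² = (-40 + 432)*(9/64) = 392*(9/64) = 441/8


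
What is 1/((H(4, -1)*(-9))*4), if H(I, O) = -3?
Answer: 1/108 ≈ 0.0092593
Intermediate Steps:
1/((H(4, -1)*(-9))*4) = 1/(-3*(-9)*4) = 1/(27*4) = 1/108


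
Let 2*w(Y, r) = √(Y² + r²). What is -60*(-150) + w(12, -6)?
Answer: 9000 + 3*√5 ≈ 9006.7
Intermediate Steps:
w(Y, r) = √(Y² + r²)/2
-60*(-150) + w(12, -6) = -60*(-150) + √(12² + (-6)²)/2 = 9000 + √(144 + 36)/2 = 9000 + √180/2 = 9000 + (6*√5)/2 = 9000 + 3*√5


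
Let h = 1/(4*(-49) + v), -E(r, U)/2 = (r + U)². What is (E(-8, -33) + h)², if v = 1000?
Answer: 7306463084209/646416 ≈ 1.1303e+7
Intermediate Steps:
E(r, U) = -2*(U + r)² (E(r, U) = -2*(r + U)² = -2*(U + r)²)
h = 1/804 (h = 1/(4*(-49) + 1000) = 1/(-196 + 1000) = 1/804 ≈ 0.0012438)
(E(-8, -33) + h)² = (-2*(-33 - 8)² + 1/804)² = (-2*(-41)² + 1/804)² = (-2*1681 + 1/804)² = (-3362 + 1/804)² = (-2703047/804)² = 7306463084209/646416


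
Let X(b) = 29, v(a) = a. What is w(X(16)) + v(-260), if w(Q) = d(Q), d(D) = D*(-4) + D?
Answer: -347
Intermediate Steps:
d(D) = -3*D (d(D) = -4*D + D = -3*D)
w(Q) = -3*Q
w(X(16)) + v(-260) = -3*29 - 260 = -87 - 260 = -347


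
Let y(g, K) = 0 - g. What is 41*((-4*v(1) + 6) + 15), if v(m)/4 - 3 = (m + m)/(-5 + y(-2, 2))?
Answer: -2009/3 ≈ -669.67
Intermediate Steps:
y(g, K) = -g
v(m) = 12 - 8*m/3 (v(m) = 12 + 4*((m + m)/(-5 - 1*(-2))) = 12 + 4*((2*m)/(-5 + 2)) = 12 + 4*((2*m)/(-3)) = 12 + 4*((2*m)*(-⅓)) = 12 + 4*(-2*m/3) = 12 - 8*m/3)
41*((-4*v(1) + 6) + 15) = 41*((-4*(12 - 8/3*1) + 6) + 15) = 41*((-4*(12 - 8/3) + 6) + 15) = 41*((-4*28/3 + 6) + 15) = 41*((-112/3 + 6) + 15) = 41*(-94/3 + 15) = 41*(-49/3) = -2009/3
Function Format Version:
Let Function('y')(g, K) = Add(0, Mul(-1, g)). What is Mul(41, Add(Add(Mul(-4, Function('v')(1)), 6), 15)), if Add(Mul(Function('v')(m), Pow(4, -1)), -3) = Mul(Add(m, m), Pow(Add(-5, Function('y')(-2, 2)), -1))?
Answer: Rational(-2009, 3) ≈ -669.67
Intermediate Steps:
Function('y')(g, K) = Mul(-1, g)
Function('v')(m) = Add(12, Mul(Rational(-8, 3), m)) (Function('v')(m) = Add(12, Mul(4, Mul(Add(m, m), Pow(Add(-5, Mul(-1, -2)), -1)))) = Add(12, Mul(4, Mul(Mul(2, m), Pow(Add(-5, 2), -1)))) = Add(12, Mul(4, Mul(Mul(2, m), Pow(-3, -1)))) = Add(12, Mul(4, Mul(Mul(2, m), Rational(-1, 3)))) = Add(12, Mul(4, Mul(Rational(-2, 3), m))) = Add(12, Mul(Rational(-8, 3), m)))
Mul(41, Add(Add(Mul(-4, Function('v')(1)), 6), 15)) = Mul(41, Add(Add(Mul(-4, Add(12, Mul(Rational(-8, 3), 1))), 6), 15)) = Mul(41, Add(Add(Mul(-4, Add(12, Rational(-8, 3))), 6), 15)) = Mul(41, Add(Add(Mul(-4, Rational(28, 3)), 6), 15)) = Mul(41, Add(Add(Rational(-112, 3), 6), 15)) = Mul(41, Add(Rational(-94, 3), 15)) = Mul(41, Rational(-49, 3)) = Rational(-2009, 3)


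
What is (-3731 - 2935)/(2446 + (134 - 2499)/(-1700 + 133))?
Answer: -10445622/3835247 ≈ -2.7236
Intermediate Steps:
(-3731 - 2935)/(2446 + (134 - 2499)/(-1700 + 133)) = -6666/(2446 - 2365/(-1567)) = -6666/(2446 - 2365*(-1/1567)) = -6666/(2446 + 2365/1567) = -6666/3835247/1567 = -6666*1567/3835247 = -10445622/3835247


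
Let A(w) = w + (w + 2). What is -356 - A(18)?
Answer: -394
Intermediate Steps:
A(w) = 2 + 2*w (A(w) = w + (2 + w) = 2 + 2*w)
-356 - A(18) = -356 - (2 + 2*18) = -356 - (2 + 36) = -356 - 1*38 = -356 - 38 = -394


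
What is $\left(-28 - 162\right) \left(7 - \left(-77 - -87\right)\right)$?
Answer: $570$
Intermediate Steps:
$\left(-28 - 162\right) \left(7 - \left(-77 - -87\right)\right) = - 190 \left(7 - \left(-77 + 87\right)\right) = - 190 \left(7 - 10\right) = \left(-190\right) \left(-3\right) = 570$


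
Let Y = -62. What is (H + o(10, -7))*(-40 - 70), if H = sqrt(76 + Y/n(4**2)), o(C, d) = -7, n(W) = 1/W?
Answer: 770 - 220*I*sqrt(229) ≈ 770.0 - 3329.2*I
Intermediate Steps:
H = 2*I*sqrt(229) (H = sqrt(76 - 62*4**2) = sqrt(76 - 62/(1/16)) = sqrt(76 - 62/1/16) = sqrt(76 - 62*16) = sqrt(76 - 992) = sqrt(-916) = 2*I*sqrt(229) ≈ 30.266*I)
(H + o(10, -7))*(-40 - 70) = (2*I*sqrt(229) - 7)*(-40 - 70) = (-7 + 2*I*sqrt(229))*(-110) = 770 - 220*I*sqrt(229)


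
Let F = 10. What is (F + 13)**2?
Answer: 529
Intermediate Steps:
(F + 13)**2 = (10 + 13)**2 = 23**2 = 529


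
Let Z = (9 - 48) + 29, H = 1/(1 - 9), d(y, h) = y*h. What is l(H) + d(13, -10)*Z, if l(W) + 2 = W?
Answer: 10383/8 ≈ 1297.9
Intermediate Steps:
d(y, h) = h*y
H = -1/8 (H = 1/(-8) = -1/8 ≈ -0.12500)
Z = -10 (Z = -39 + 29 = -10)
l(W) = -2 + W
l(H) + d(13, -10)*Z = (-2 - 1/8) - 10*13*(-10) = -17/8 - 130*(-10) = -17/8 + 1300 = 10383/8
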